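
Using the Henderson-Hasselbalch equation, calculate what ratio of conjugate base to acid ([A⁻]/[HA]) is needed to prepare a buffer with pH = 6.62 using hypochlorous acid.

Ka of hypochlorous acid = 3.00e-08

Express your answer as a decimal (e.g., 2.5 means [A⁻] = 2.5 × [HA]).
[A⁻]/[HA] = 0.125

pKa = −log(3.00e-08) = 7.5229. pH = pKa + log([A⁻]/[HA]). 6.62 = 7.5229 + log(ratio). log(ratio) = 6.62 − 7.5229 = -0.9029. ratio = 10^(-0.9029) = 0.125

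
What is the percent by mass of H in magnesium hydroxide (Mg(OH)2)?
Mass of H in formula = 1.008 × 2 = 2.016 g/mol
Molar mass = 58.33 g/mol
% H = (2.016/58.33) × 100% = 3.46%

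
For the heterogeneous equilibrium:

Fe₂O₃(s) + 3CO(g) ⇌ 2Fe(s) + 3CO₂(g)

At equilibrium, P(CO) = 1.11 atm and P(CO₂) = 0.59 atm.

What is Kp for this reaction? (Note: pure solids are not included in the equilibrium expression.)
K_p = 0.150

Solids (Fe₂O₃, Fe) are excluded.
Kp = P(CO₂)³/P(CO)³ = (0.59)³/(1.11)³ = 0.2054/1.368 = 0.150.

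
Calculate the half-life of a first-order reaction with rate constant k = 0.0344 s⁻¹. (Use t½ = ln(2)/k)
20.15 s

t½ = ln(2)/k = 0.6931/0.0344 = 20.15 s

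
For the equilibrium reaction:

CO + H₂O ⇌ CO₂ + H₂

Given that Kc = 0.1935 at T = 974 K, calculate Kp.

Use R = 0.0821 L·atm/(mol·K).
K_p = 0.1935

Δn = (moles gaseous products) − (moles gaseous reactants) = 0
T = 974 K; RT = 0.0821 × 974 = 79.9654
Kp = Kc·(RT)^Δn = 0.1935 × (79.9654)^0 = 0.1935 × 1 = 0.1935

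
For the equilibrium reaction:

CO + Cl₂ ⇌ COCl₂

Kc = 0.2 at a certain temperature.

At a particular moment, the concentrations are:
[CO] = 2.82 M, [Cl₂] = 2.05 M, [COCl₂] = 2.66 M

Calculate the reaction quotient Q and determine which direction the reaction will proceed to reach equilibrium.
Q = 0.460, Q > K, reaction proceeds reverse (toward reactants)

Q = ([COCl₂]) / ([CO] × [Cl₂])
  = ((2.66)) / ((2.82)·(2.05)) = 2.66/5.781 = 0.4601
Since Q = 0.4601 > Kc = 0.2, the reaction proceeds reverse (toward reactants) to reach equilibrium.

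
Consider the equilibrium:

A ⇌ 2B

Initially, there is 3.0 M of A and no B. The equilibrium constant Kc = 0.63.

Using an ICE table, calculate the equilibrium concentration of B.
[B] = 1.226 M

ICE: [A] = 3.0 − x, [B] = 2x.
Kc = (2x)²/(3.0 − x) = 0.63 ⇒ 4x² + 0.63x − 1.89 = 0.
x = (−0.63 + √(0.63² + 4·4·1.89))/(2·4) = (−0.63 + √30.637)/8 = 0.61313.
[B] = 2x = 1.226 M.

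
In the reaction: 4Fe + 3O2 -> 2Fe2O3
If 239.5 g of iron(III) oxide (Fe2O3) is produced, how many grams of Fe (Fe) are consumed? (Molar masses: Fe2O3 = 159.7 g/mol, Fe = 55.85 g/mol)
Moles of Fe2O3 = 239.5 g ÷ 159.7 g/mol = 1.49969 mol
Mole ratio: 4 mol Fe / 2 mol Fe2O3
Moles of Fe = 1.49969 × (4/2) = 2.99937 mol
Mass of Fe = 2.99937 mol × 55.85 g/mol = 167.5 g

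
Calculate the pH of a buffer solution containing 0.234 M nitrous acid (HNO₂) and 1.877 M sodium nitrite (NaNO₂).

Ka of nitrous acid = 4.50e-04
pH = 4.25

pKa = -log(4.50e-04) = 3.35. pH = pKa + log([A⁻]/[HA]) = 3.35 + log(1.877/0.234)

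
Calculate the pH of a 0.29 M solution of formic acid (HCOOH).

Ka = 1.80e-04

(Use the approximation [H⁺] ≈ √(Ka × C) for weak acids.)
pH = 2.14

[H⁺] = √(Ka × C) = √(1.80e-04 × 0.29) = 7.2250e-03. pH = -log(7.2250e-03)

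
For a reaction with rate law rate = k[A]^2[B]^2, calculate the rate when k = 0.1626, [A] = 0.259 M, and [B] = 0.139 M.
0.0002107 M/s

rate = k·[A]^2·[B]^2 = 0.1626·(0.259)^2·(0.139)^2 = 0.1626·0.067081·0.019321 = 0.0002107 M/s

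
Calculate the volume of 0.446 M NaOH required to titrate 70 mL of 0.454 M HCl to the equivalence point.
V_{base} = 71.3 mL

At equivalence: moles acid = moles base.
moles HCl = 0.454 M × 0.07 L = 0.03178 mol
V_NaOH = 0.03178 mol ÷ 0.446 M = 0.07126 L = 71.3 mL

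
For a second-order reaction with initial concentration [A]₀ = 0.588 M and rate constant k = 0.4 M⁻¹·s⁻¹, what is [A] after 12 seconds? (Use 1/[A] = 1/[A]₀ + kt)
0.1538 M

1/[A] = 1/[A]₀ + k·t = 1/0.588 + (0.4)·(12) = 1.7007 + 4.8000 = 6.5007
[A] = 1/6.5007 = 0.1538 M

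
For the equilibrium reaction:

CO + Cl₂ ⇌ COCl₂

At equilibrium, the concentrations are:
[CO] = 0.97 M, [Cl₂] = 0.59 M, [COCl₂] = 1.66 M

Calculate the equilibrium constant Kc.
K_c = 2.9006

Kc = ([COCl₂]) / ([CO] × [Cl₂])
   = ((1.66)) / ((0.97)·(0.59))
   = 1.66 / 0.5723 = 2.9006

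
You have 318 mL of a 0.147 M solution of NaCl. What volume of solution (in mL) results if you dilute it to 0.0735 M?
Using M₁V₁ = M₂V₂:
0.147 × 318 = 0.0735 × V₂
V₂ = (0.147 × 318) / 0.0735 = 636 mL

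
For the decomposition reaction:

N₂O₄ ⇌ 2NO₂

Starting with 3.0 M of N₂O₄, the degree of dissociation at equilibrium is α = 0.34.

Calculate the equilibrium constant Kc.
K_c = 2.1018

x = α·[A]₀ = 0.34 × 3.0 = 1.02 M dissociated.
At eq: [N₂O₄] = 3.0 − 1.02 = 1.98 M; [NO₂] = 2x = 2.04 M.
Kc = [NO₂]²/[N₂O₄] = (2.04)²/1.98 = 2.102.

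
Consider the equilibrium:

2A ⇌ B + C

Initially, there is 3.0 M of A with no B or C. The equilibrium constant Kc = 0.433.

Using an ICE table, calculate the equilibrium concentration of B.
[B] = 0.852 M

ICE: [A] = 3.0 − 2x, [B] = [C] = x.
Kc = x²/(3.0 − 2x)² = 0.433 ⇒ √Kc = x/(3.0 − 2x).
x = √0.433·3.0/(1 + 2√0.433) = 0.65803·3.0/2.3161 = 0.85235.
[B] = x = 0.852 M.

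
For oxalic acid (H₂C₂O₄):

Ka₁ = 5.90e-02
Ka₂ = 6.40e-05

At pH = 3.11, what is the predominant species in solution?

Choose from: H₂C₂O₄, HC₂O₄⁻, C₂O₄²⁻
HC₂O₄⁻

pKa1 = 1.23, pKa2 = 4.19. Each pKa is the crossover between adjacent species; pH = 3.11 lies in the region where HC₂O₄⁻ predominates.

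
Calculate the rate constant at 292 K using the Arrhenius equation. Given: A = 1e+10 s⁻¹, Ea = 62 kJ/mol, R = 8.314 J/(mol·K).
8.10e-02 s⁻¹

k = A·exp(-Ea/(R·T)) = 1e+10·exp(-62000/(8.314·292)) = 1e+10·exp(-25.5387) = 1e+10·8.1037e-12 = 8.10e-02 s⁻¹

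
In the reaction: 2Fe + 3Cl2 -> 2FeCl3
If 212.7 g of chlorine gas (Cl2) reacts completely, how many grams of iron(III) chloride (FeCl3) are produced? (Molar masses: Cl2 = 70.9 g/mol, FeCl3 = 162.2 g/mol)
Moles of Cl2 = 212.7 g ÷ 70.9 g/mol = 3 mol
Mole ratio: 2 mol FeCl3 / 3 mol Cl2
Moles of FeCl3 = 3 × (2/3) = 2 mol
Mass of FeCl3 = 2 mol × 162.2 g/mol = 324.4 g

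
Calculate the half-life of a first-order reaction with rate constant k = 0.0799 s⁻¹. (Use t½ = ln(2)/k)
8.68 s

t½ = ln(2)/k = 0.6931/0.0799 = 8.68 s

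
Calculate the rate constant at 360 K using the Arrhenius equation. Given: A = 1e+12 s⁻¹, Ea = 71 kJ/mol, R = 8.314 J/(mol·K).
4.99e+01 s⁻¹

k = A·exp(-Ea/(R·T)) = 1e+12·exp(-71000/(8.314·360)) = 1e+12·exp(-23.7217) = 1e+12·4.9865e-11 = 4.99e+01 s⁻¹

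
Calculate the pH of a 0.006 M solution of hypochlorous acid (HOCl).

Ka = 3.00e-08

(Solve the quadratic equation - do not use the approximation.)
pH = 4.87

x² + Ka×x - Ka×C = 0. Using quadratic formula: [H⁺] = 1.3401e-05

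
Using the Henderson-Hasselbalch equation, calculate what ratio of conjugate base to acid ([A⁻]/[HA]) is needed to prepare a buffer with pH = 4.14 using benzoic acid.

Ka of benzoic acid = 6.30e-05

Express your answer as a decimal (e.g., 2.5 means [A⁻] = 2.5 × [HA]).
[A⁻]/[HA] = 0.870

pKa = −log(6.30e-05) = 4.2007. pH = pKa + log([A⁻]/[HA]). 4.14 = 4.2007 + log(ratio). log(ratio) = 4.14 − 4.2007 = -0.0607. ratio = 10^(-0.0607) = 0.870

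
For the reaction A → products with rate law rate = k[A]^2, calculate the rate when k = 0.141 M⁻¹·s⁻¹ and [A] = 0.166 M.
0.003885 M/s

rate = k·[A]^2 = 0.141·(0.166)^2 = 0.141·0.027556 = 0.003885 M/s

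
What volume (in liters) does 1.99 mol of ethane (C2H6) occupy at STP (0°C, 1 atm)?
At STP, 1 mol of gas occupies 22.4 L
Volume = 1.99 mol × 22.4 L/mol = 44.58 L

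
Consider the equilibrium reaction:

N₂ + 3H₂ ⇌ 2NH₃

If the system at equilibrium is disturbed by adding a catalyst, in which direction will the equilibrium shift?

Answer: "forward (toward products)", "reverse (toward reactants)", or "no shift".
no shift

Apply Le Chatelier's principle: system shifts to counteract the change.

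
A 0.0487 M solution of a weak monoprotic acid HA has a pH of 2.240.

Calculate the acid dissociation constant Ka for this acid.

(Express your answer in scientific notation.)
K_a = 7.71e-04

[H⁺] = 10^(−pH) = 10^(−2.240) = 5.754e-03 M. For HA ⇌ H⁺ + A⁻, Ka = x²/(C − x) = (5.754e-03)²/(0.0487 − 5.754e-03) = 7.71e-04.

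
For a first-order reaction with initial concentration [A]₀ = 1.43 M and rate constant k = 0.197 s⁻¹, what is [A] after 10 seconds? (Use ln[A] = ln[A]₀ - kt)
0.1994 M

ln[A] = ln[A]₀ - k·t = ln(1.43) - (0.197)·(10) = 0.3577 - 1.9700 = -1.6123
[A] = e^(-1.6123) = 0.1994 M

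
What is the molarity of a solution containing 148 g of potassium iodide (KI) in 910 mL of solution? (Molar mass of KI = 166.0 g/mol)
Moles of KI = 148 g ÷ 166.0 g/mol = 0.891566 mol
Volume = 910 mL = 0.91 L
Molarity = 0.891566 mol ÷ 0.91 L = 0.9797 M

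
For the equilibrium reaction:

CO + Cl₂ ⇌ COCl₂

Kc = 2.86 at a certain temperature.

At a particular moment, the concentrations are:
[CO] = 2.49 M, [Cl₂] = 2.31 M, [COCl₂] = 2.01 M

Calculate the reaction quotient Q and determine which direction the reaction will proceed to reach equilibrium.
Q = 0.349, Q < K, reaction proceeds forward (toward products)

Q = ([COCl₂]) / ([CO] × [Cl₂])
  = ((2.01)) / ((2.49)·(2.31)) = 2.01/5.7519 = 0.3494
Since Q = 0.3494 < Kc = 2.86, the reaction proceeds forward (toward products) to reach equilibrium.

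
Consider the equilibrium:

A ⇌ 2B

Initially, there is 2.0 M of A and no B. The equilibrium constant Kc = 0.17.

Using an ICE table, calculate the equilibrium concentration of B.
[B] = 0.542 M

ICE: [A] = 2.0 − x, [B] = 2x.
Kc = (2x)²/(2.0 − x) = 0.17 ⇒ 4x² + 0.17x − 0.34 = 0.
x = (−0.17 + √(0.17² + 4·4·0.34))/(2·4) = (−0.17 + √5.4689)/8 = 0.27107.
[B] = 2x = 0.542 M.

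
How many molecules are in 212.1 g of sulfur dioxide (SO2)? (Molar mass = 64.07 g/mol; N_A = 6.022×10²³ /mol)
Moles = 212.1 g ÷ 64.07 g/mol = 3.31044 mol
Molecules = 3.31044 mol × 6.022×10²³ /mol = 1.994e+24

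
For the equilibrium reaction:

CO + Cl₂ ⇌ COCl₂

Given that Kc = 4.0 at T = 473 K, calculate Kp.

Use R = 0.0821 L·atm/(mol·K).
K_p = 0.1030

Δn = (moles gaseous products) − (moles gaseous reactants) = -1
T = 473 K; RT = 0.0821 × 473 = 38.8333
Kp = Kc·(RT)^Δn = 4.0 × (38.8333)^-1 = 4.0 × 0.0257511 = 0.1030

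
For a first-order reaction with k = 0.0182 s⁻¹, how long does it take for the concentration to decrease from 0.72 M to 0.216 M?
66.15 s

From ln[A] = ln[A]₀ - k·t: t = ln([A]₀/[A])/k = ln(0.72/0.216)/0.0182 = ln(3.3333)/0.0182 = 1.2040/0.0182 = 66.15 s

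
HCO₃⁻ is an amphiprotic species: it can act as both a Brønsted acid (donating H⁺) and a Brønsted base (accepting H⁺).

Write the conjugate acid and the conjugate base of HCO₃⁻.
Conjugate acid: H₂CO₃, Conjugate base: CO₃²⁻

As an acid: HCO₃⁻ → H⁺ + CO₃²⁻, so the conjugate base is CO₃²⁻.
As a base: HCO₃⁻ + H⁺ → H₂CO₃, so the conjugate acid is H₂CO₃.

Conjugate acid-base pairs differ by one H⁺. Ka × Kb = Kw for a conjugate pair.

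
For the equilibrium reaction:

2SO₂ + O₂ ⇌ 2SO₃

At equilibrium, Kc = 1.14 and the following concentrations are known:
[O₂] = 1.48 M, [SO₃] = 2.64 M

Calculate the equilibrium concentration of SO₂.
[SO₂] = 2.0325 M

Kc = ([SO₃]^2) / ([SO₂]^2 × [O₂]) = 1.14
[SO₂]^2 = (product terms)/(Kc · other reactant terms) = 6.9696 / (1.14 · 1.48) = 4.1309
[SO₂] = (4.1309)^(1/2) = 2.0325 M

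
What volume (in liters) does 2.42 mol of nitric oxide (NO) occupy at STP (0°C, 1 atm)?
At STP, 1 mol of gas occupies 22.4 L
Volume = 2.42 mol × 22.4 L/mol = 54.21 L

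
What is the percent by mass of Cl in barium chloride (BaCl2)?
Mass of Cl in formula = 35.45 × 2 = 70.9 g/mol
Molar mass = 208.23 g/mol
% Cl = (70.9/208.23) × 100% = 34.05%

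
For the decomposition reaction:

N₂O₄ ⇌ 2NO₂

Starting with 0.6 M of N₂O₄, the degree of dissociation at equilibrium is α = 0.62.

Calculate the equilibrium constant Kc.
K_c = 2.4278

x = α·[A]₀ = 0.62 × 0.6 = 0.372 M dissociated.
At eq: [N₂O₄] = 0.6 − 0.372 = 0.228 M; [NO₂] = 2x = 0.744 M.
Kc = [NO₂]²/[N₂O₄] = (0.744)²/0.228 = 2.428.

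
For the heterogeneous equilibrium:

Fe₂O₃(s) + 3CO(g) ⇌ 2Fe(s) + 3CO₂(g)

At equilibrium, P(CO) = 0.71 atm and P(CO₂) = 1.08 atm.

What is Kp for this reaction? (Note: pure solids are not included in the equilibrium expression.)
K_p = 3.520

Solids (Fe₂O₃, Fe) are excluded.
Kp = P(CO₂)³/P(CO)³ = (1.08)³/(0.71)³ = 1.26/0.3579 = 3.520.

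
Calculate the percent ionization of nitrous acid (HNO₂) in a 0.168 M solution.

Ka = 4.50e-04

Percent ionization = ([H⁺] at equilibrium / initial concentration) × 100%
Percent ionization = 5.04%

Let x = [H⁺]. Ka = x²/(C - x) ⇒ x² + (4.50e-04)x - (4.50e-04)(0.168) = 0. x = 8.4727e-03. Percent = (8.4727e-03/0.168) × 100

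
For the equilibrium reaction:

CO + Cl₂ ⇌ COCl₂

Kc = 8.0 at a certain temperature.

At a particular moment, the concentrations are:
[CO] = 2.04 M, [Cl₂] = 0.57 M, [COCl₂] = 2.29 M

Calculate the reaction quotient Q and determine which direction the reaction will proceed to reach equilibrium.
Q = 1.969, Q < K, reaction proceeds forward (toward products)

Q = ([COCl₂]) / ([CO] × [Cl₂])
  = ((2.29)) / ((2.04)·(0.57)) = 2.29/1.1628 = 1.969
Since Q = 1.969 < Kc = 8.0, the reaction proceeds forward (toward products) to reach equilibrium.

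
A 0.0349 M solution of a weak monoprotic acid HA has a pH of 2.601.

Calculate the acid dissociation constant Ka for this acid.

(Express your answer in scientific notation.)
K_a = 1.94e-04

[H⁺] = 10^(−pH) = 10^(−2.601) = 2.506e-03 M. For HA ⇌ H⁺ + A⁻, Ka = x²/(C − x) = (2.506e-03)²/(0.0349 − 2.506e-03) = 1.94e-04.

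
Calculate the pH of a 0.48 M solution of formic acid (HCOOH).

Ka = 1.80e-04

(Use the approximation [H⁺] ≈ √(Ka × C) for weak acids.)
pH = 2.03

[H⁺] = √(Ka × C) = √(1.80e-04 × 0.48) = 9.2952e-03. pH = -log(9.2952e-03)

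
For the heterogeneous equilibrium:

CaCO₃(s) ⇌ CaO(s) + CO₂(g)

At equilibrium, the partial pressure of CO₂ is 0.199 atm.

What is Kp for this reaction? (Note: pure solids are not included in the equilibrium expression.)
K_p = 0.199

Solids (CaCO₃, CaO) have activity 1 and are excluded.
Kp = P(CO₂) = 0.199.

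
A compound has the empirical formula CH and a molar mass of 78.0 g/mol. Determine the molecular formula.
Empirical formula mass of CH = 13.02 g/mol
Multiplier = 78.0 / 13.02 ≈ 6
Molecular formula = (CH) × 6 = C6H6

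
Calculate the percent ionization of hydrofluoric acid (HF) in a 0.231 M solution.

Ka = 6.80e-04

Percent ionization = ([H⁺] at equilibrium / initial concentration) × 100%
Percent ionization = 5.28%

Let x = [H⁺]. Ka = x²/(C - x) ⇒ x² + (6.80e-04)x - (6.80e-04)(0.231) = 0. x = 1.2198e-02. Percent = (1.2198e-02/0.231) × 100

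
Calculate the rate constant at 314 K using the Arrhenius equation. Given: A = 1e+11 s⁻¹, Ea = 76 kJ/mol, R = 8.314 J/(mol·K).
2.27e-02 s⁻¹

k = A·exp(-Ea/(R·T)) = 1e+11·exp(-76000/(8.314·314)) = 1e+11·exp(-29.1121) = 1e+11·2.2739e-13 = 2.27e-02 s⁻¹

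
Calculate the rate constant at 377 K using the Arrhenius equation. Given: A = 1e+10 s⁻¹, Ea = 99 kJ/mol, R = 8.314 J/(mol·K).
1.92e-04 s⁻¹

k = A·exp(-Ea/(R·T)) = 1e+10·exp(-99000/(8.314·377)) = 1e+10·exp(-31.5852) = 1e+10·1.9174e-14 = 1.92e-04 s⁻¹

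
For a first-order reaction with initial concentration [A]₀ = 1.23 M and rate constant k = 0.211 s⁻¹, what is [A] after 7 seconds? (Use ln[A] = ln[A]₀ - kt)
0.2808 M

ln[A] = ln[A]₀ - k·t = ln(1.23) - (0.211)·(7) = 0.2070 - 1.4770 = -1.2700
[A] = e^(-1.2700) = 0.2808 M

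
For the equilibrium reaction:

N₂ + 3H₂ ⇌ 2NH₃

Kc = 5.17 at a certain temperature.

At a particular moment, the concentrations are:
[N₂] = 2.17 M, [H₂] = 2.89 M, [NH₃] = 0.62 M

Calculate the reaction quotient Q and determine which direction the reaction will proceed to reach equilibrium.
Q = 0.007, Q < K, reaction proceeds forward (toward products)

Q = ([NH₃]^2) / ([N₂] × [H₂]^3)
  = ((0.62)^2) / ((2.17)·(2.89)^3) = 0.3844/52.379 = 0.007339
Since Q = 0.007339 < Kc = 5.17, the reaction proceeds forward (toward products) to reach equilibrium.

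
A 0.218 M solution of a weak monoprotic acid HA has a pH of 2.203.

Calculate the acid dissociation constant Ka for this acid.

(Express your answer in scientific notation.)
K_a = 1.85e-04

[H⁺] = 10^(−pH) = 10^(−2.203) = 6.266e-03 M. For HA ⇌ H⁺ + A⁻, Ka = x²/(C − x) = (6.266e-03)²/(0.218 − 6.266e-03) = 1.85e-04.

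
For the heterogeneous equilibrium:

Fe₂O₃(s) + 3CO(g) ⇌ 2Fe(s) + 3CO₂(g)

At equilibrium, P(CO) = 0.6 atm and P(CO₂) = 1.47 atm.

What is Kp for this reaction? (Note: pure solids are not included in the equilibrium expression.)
K_p = 14.706

Solids (Fe₂O₃, Fe) are excluded.
Kp = P(CO₂)³/P(CO)³ = (1.47)³/(0.6)³ = 3.177/0.216 = 14.706.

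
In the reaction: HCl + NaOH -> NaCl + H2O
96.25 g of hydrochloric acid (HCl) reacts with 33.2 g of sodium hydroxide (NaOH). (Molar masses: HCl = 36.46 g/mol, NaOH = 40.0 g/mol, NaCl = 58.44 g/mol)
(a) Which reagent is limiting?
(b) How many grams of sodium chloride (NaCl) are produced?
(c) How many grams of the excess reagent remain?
(a) NaOH, (b) 48.51 g, (c) 65.99 g

Moles of HCl = 96.25 g ÷ 36.46 g/mol = 2.63988 mol
Moles of NaOH = 33.2 g ÷ 40.0 g/mol = 0.83 mol
Moles ÷ coefficient: HCl: 2.63988/1 = 2.64, NaOH: 0.83/1 = 0.83
(a) NaOH has the smaller value, so NaOH is the limiting reagent.
(b) Moles of NaCl = 0.83 mol NaOH × (1/1) = 0.83 mol; mass = 0.83 mol × 58.44 g/mol = 48.51 g
(c) HCl consumed = 0.83 × (1/1) = 0.83 mol; remaining = 2.63988 − 0.83 = 1.80988 mol; mass = 1.80988 mol × 36.46 g/mol = 65.99 g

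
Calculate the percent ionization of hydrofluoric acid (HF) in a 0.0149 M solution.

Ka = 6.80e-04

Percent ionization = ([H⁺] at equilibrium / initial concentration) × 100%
Percent ionization = 19.2%

Let x = [H⁺]. Ka = x²/(C - x) ⇒ x² + (6.80e-04)x - (6.80e-04)(0.0149) = 0. x = 2.8612e-03. Percent = (2.8612e-03/0.0149) × 100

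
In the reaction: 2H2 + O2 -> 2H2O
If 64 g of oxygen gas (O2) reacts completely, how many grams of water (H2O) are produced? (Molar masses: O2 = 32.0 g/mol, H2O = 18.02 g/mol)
Moles of O2 = 64 g ÷ 32.0 g/mol = 2 mol
Mole ratio: 2 mol H2O / 1 mol O2
Moles of H2O = 2 × (2/1) = 4 mol
Mass of H2O = 4 mol × 18.02 g/mol = 72.08 g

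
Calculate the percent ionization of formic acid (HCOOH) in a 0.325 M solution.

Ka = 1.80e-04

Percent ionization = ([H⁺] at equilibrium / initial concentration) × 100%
Percent ionization = 2.33%

Let x = [H⁺]. Ka = x²/(C - x) ⇒ x² + (1.80e-04)x - (1.80e-04)(0.325) = 0. x = 7.5591e-03. Percent = (7.5591e-03/0.325) × 100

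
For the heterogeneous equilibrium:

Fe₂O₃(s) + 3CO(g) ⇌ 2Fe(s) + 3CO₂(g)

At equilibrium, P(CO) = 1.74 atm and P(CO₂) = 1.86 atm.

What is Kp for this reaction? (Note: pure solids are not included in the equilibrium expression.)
K_p = 1.221

Solids (Fe₂O₃, Fe) are excluded.
Kp = P(CO₂)³/P(CO)³ = (1.86)³/(1.74)³ = 6.435/5.268 = 1.221.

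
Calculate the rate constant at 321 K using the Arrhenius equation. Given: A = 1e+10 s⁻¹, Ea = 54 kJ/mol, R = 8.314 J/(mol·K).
1.63e+01 s⁻¹

k = A·exp(-Ea/(R·T)) = 1e+10·exp(-54000/(8.314·321)) = 1e+10·exp(-20.2339) = 1e+10·1.6313e-09 = 1.63e+01 s⁻¹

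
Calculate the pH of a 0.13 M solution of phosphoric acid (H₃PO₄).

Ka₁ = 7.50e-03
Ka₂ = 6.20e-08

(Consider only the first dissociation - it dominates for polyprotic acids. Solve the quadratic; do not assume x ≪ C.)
pH = 1.56

x² + Ka₁·x − Ka₁·C = 0 with Ka₁ = 7.50e-03, C = 0.13.
x = (−Ka₁ + √(Ka₁² + 4·Ka₁·C))/2 = 2.7699e-02 M, so pH = 1.56.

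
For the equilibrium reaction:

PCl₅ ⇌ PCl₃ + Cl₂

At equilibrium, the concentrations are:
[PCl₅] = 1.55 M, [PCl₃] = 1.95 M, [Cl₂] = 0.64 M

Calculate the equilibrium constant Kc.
K_c = 0.8052

Kc = ([PCl₃] × [Cl₂]) / ([PCl₅])
   = ((1.95)·(0.64)) / ((1.55))
   = 1.248 / 1.55 = 0.8052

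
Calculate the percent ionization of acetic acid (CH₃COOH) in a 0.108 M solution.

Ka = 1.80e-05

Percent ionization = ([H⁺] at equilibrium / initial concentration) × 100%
Percent ionization = 1.28%

Let x = [H⁺]. Ka = x²/(C - x) ⇒ x² + (1.80e-05)x - (1.80e-05)(0.108) = 0. x = 1.3853e-03. Percent = (1.3853e-03/0.108) × 100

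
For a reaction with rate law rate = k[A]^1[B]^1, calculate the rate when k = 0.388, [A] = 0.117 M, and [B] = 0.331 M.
0.01503 M/s

rate = k·[A]^1·[B]^1 = 0.388·(0.117)^1·(0.331)^1 = 0.388·0.117·0.331 = 0.01503 M/s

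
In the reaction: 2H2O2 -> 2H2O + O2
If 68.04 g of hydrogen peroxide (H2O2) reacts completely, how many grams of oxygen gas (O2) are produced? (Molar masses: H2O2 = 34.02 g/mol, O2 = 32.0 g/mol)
Moles of H2O2 = 68.04 g ÷ 34.02 g/mol = 2 mol
Mole ratio: 1 mol O2 / 2 mol H2O2
Moles of O2 = 2 × (1/2) = 1 mol
Mass of O2 = 1 mol × 32.0 g/mol = 32 g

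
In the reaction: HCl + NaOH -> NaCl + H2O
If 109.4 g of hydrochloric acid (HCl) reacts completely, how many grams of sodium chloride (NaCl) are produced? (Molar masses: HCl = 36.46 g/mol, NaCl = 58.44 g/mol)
Moles of HCl = 109.4 g ÷ 36.46 g/mol = 3.00055 mol
Mole ratio: 1 mol NaCl / 1 mol HCl
Moles of NaCl = 3.00055 × (1/1) = 3.00055 mol
Mass of NaCl = 3.00055 mol × 58.44 g/mol = 175.4 g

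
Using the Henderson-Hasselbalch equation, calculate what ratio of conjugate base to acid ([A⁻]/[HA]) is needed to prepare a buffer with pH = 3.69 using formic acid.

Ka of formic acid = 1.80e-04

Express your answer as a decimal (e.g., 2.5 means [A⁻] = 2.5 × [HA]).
[A⁻]/[HA] = 0.882

pKa = −log(1.80e-04) = 3.7447. pH = pKa + log([A⁻]/[HA]). 3.69 = 3.7447 + log(ratio). log(ratio) = 3.69 − 3.7447 = -0.0547. ratio = 10^(-0.0547) = 0.882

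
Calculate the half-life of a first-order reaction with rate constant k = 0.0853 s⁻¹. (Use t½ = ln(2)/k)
8.13 s

t½ = ln(2)/k = 0.6931/0.0853 = 8.13 s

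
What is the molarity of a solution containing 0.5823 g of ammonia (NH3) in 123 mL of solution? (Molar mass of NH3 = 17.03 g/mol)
Moles of NH3 = 0.5823 g ÷ 17.03 g/mol = 0.0341926 mol
Volume = 123 mL = 0.123 L
Molarity = 0.0341926 mol ÷ 0.123 L = 0.278 M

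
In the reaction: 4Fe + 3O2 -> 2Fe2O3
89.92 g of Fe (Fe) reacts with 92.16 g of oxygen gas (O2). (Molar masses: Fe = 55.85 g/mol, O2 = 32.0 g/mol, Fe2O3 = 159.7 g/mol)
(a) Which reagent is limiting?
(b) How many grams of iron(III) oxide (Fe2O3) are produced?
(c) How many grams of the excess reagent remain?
(a) Fe, (b) 128.6 g, (c) 53.52 g

Moles of Fe = 89.92 g ÷ 55.85 g/mol = 1.61003 mol
Moles of O2 = 92.16 g ÷ 32.0 g/mol = 2.88 mol
Moles ÷ coefficient: Fe: 1.61003/4 = 0.4025, O2: 2.88/3 = 0.96
(a) Fe has the smaller value, so Fe is the limiting reagent.
(b) Moles of Fe2O3 = 1.61003 mol Fe × (2/4) = 0.805013 mol; mass = 0.805013 mol × 159.7 g/mol = 128.6 g
(c) O2 consumed = 1.61003 × (3/4) = 1.20752 mol; remaining = 2.88 − 1.20752 = 1.67248 mol; mass = 1.67248 mol × 32.0 g/mol = 53.52 g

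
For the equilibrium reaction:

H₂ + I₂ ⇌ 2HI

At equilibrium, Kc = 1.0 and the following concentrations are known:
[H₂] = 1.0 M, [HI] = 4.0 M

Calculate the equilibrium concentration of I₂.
[I₂] = 16.0000 M

Kc = ([HI]^2) / ([H₂] × [I₂]) = 1.0
[I₂]^1 = (product terms)/(Kc · other reactant terms) = 16 / (1.0 · 1) = 16
[I₂] = 16.0000 M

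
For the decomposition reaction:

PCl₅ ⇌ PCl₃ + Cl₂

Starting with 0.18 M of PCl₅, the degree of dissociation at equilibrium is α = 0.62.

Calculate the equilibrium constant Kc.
K_c = 0.1821

x = α·[A]₀ = 0.62 × 0.18 = 0.1116 M dissociated.
At eq: [PCl₅] = 0.18 − 0.1116 = 0.0684 M; [PCl₃] = [Cl₂] = x = 0.1116 M.
Kc = [PCl₃][Cl₂]/[PCl₅] = (0.1116)²/0.0684 = 0.1821.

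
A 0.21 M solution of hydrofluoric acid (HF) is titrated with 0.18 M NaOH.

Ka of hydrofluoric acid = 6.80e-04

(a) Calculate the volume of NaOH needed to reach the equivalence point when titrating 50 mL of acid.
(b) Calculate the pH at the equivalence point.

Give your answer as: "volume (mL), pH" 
V = 58.3 mL, pH = 8.08

(a) At equivalence: moles acid = moles base.
moles acid = 0.21 × 0.05 = 0.0105 mol; V_NaOH = 0.0105/0.18 = 0.05833 L = 58.3 mL.
(b) At equivalence, all acid → conjugate base A⁻ at [A⁻] = 0.0105/0.1083 = 0.09692 M.
Kb = Kw/Ka = 1.0e-14/6.80e-04 = 1.471e-11; [OH⁻] = √(Kb·[A⁻]) = 1.194e-06; pOH = 5.92; pH = 14 − pOH = 8.08.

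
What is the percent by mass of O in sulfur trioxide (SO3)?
Mass of O in formula = 16.0 × 3 = 48 g/mol
Molar mass = 80.07 g/mol
% O = (48/80.07) × 100% = 59.95%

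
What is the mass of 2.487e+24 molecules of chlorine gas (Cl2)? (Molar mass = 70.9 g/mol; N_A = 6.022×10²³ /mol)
Moles = 2.487e+24 ÷ 6.022×10²³ = 4.12986 mol
Mass = 4.12986 mol × 70.9 g/mol = 292.8 g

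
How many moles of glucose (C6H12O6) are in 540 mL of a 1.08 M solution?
Moles = Molarity × Volume (L)
Moles = 1.08 M × 0.54 L = 0.5832 mol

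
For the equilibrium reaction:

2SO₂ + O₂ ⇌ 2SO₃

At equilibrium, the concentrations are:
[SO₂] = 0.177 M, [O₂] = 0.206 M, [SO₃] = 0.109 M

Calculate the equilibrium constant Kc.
K_c = 1.8409

Kc = ([SO₃]^2) / ([SO₂]^2 × [O₂])
   = ((0.109)^2) / ((0.177)^2·(0.206))
   = 0.011881 / 0.0064538 = 1.8409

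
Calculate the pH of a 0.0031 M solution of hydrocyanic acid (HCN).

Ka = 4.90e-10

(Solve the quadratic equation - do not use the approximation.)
pH = 5.91

x² + Ka×x - Ka×C = 0. Using quadratic formula: [H⁺] = 1.2322e-06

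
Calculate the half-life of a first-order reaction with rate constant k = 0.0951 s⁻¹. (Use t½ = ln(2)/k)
7.29 s

t½ = ln(2)/k = 0.6931/0.0951 = 7.29 s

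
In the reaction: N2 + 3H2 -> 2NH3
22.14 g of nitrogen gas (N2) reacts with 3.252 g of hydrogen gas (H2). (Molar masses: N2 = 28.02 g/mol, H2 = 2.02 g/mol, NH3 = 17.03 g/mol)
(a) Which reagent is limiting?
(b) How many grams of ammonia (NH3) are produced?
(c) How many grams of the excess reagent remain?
(a) H2, (b) 18.28 g, (c) 7.104 g

Moles of N2 = 22.14 g ÷ 28.02 g/mol = 0.79015 mol
Moles of H2 = 3.252 g ÷ 2.02 g/mol = 1.6099 mol
Moles ÷ coefficient: N2: 0.79015/1 = 0.7901, H2: 1.6099/3 = 0.5366
(a) H2 has the smaller value, so H2 is the limiting reagent.
(b) Moles of NH3 = 1.6099 mol H2 × (2/3) = 1.07327 mol; mass = 1.07327 mol × 17.03 g/mol = 18.28 g
(c) N2 consumed = 1.6099 × (1/3) = 0.536634 mol; remaining = 0.79015 − 0.536634 = 0.253516 mol; mass = 0.253516 mol × 28.02 g/mol = 7.104 g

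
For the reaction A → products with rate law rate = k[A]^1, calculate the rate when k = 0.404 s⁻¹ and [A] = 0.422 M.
0.1705 M/s

rate = k·[A]^1 = 0.404·(0.422)^1 = 0.404·0.422 = 0.1705 M/s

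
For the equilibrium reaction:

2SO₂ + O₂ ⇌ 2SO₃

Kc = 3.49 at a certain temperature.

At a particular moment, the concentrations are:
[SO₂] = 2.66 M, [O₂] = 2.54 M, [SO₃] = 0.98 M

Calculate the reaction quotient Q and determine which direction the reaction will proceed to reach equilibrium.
Q = 0.053, Q < K, reaction proceeds forward (toward products)

Q = ([SO₃]^2) / ([SO₂]^2 × [O₂])
  = ((0.98)^2) / ((2.66)^2·(2.54)) = 0.9604/17.972 = 0.05344
Since Q = 0.05344 < Kc = 3.49, the reaction proceeds forward (toward products) to reach equilibrium.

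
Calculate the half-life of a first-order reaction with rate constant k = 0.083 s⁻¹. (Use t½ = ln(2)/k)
8.35 s

t½ = ln(2)/k = 0.6931/0.083 = 8.35 s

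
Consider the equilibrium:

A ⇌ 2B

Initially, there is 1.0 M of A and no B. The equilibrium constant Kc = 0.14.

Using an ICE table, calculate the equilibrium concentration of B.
[B] = 0.341 M

ICE: [A] = 1.0 − x, [B] = 2x.
Kc = (2x)²/(1.0 − x) = 0.14 ⇒ 4x² + 0.14x − 0.14 = 0.
x = (−0.14 + √(0.14² + 4·4·0.14))/(2·4) = (−0.14 + √2.2596)/8 = 0.1704.
[B] = 2x = 0.341 M.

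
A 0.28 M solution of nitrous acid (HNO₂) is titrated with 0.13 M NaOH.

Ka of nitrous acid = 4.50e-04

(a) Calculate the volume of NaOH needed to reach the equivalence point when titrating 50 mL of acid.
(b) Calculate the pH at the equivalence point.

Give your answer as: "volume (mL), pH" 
V = 107.7 mL, pH = 8.15

(a) At equivalence: moles acid = moles base.
moles acid = 0.28 × 0.05 = 0.014 mol; V_NaOH = 0.014/0.13 = 0.1077 L = 107.7 mL.
(b) At equivalence, all acid → conjugate base A⁻ at [A⁻] = 0.014/0.1577 = 0.08878 M.
Kb = Kw/Ka = 1.0e-14/4.50e-04 = 2.222e-11; [OH⁻] = √(Kb·[A⁻]) = 1.405e-06; pOH = 5.85; pH = 14 − pOH = 8.15.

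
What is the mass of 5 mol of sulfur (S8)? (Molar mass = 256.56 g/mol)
Mass = 5 mol × 256.56 g/mol = 1283 g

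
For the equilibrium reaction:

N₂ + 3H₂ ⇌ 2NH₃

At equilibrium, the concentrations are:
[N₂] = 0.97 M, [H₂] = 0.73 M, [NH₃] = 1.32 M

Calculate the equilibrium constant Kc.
K_c = 4.6175

Kc = ([NH₃]^2) / ([N₂] × [H₂]^3)
   = ((1.32)^2) / ((0.97)·(0.73)^3)
   = 1.7424 / 0.37735 = 4.6175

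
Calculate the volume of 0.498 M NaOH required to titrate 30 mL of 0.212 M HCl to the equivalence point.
V_{base} = 12.8 mL

At equivalence: moles acid = moles base.
moles HCl = 0.212 M × 0.03 L = 0.00636 mol
V_NaOH = 0.00636 mol ÷ 0.498 M = 0.01277 L = 12.8 mL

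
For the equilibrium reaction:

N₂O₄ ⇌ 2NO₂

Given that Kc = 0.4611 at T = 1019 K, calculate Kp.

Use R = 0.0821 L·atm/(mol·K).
K_p = 38.5756

Δn = (moles gaseous products) − (moles gaseous reactants) = 1
T = 1019 K; RT = 0.0821 × 1019 = 83.6599
Kp = Kc·(RT)^Δn = 0.4611 × (83.6599)^1 = 0.4611 × 83.6599 = 38.5756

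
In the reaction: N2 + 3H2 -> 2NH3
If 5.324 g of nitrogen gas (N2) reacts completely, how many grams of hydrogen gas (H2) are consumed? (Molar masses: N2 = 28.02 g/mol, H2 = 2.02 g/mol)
Moles of N2 = 5.324 g ÷ 28.02 g/mol = 0.190007 mol
Mole ratio: 3 mol H2 / 1 mol N2
Moles of H2 = 0.190007 × (3/1) = 0.570021 mol
Mass of H2 = 0.570021 mol × 2.02 g/mol = 1.151 g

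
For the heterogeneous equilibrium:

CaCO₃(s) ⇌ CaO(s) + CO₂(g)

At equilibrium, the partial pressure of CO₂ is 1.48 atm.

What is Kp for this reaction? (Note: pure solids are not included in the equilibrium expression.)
K_p = 1.48

Solids (CaCO₃, CaO) have activity 1 and are excluded.
Kp = P(CO₂) = 1.48.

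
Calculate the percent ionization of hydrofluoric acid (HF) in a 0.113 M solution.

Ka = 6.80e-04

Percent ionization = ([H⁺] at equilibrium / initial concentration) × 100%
Percent ionization = 7.46%

Let x = [H⁺]. Ka = x²/(C - x) ⇒ x² + (6.80e-04)x - (6.80e-04)(0.113) = 0. x = 8.4324e-03. Percent = (8.4324e-03/0.113) × 100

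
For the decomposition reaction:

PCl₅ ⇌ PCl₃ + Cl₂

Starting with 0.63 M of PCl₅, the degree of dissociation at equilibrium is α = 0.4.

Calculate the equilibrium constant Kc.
K_c = 0.1680

x = α·[A]₀ = 0.4 × 0.63 = 0.252 M dissociated.
At eq: [PCl₅] = 0.63 − 0.252 = 0.378 M; [PCl₃] = [Cl₂] = x = 0.252 M.
Kc = [PCl₃][Cl₂]/[PCl₅] = (0.252)²/0.378 = 0.168.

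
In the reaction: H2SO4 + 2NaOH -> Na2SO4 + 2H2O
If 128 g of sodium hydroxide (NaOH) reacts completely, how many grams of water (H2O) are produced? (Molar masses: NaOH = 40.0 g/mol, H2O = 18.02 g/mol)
Moles of NaOH = 128 g ÷ 40.0 g/mol = 3.2 mol
Mole ratio: 2 mol H2O / 2 mol NaOH
Moles of H2O = 3.2 × (2/2) = 3.2 mol
Mass of H2O = 3.2 mol × 18.02 g/mol = 57.66 g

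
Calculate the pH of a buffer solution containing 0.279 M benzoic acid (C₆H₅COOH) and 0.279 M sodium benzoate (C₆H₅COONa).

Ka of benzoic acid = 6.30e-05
pH = 4.20

pKa = -log(6.30e-05) = 4.20. pH = pKa + log([A⁻]/[HA]) = 4.20 + log(0.279/0.279)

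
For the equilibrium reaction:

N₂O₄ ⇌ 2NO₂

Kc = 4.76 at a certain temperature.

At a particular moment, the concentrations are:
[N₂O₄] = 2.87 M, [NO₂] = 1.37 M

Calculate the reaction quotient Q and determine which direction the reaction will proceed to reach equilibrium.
Q = 0.654, Q < K, reaction proceeds forward (toward products)

Q = ([NO₂]^2) / ([N₂O₄])
  = ((1.37)^2) / ((2.87)) = 1.8769/2.87 = 0.654
Since Q = 0.654 < Kc = 4.76, the reaction proceeds forward (toward products) to reach equilibrium.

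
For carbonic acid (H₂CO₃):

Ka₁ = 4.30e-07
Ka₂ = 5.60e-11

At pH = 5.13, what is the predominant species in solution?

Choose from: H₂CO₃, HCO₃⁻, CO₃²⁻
H₂CO₃

pKa1 = 6.37, pKa2 = 10.25. Each pKa is the crossover between adjacent species; pH = 5.13 lies in the region where H₂CO₃ predominates.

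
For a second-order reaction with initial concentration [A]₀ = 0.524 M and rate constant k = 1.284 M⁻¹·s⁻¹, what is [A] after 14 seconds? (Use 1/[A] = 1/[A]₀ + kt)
0.0503 M

1/[A] = 1/[A]₀ + k·t = 1/0.524 + (1.284)·(14) = 1.9084 + 17.9760 = 19.8844
[A] = 1/19.8844 = 0.0503 M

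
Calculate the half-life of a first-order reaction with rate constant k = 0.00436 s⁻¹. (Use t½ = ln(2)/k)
158.98 s

t½ = ln(2)/k = 0.6931/0.00436 = 158.98 s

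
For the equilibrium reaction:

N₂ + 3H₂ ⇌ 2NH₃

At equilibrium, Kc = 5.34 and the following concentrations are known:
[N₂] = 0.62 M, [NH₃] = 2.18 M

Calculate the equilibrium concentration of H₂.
[H₂] = 1.1280 M

Kc = ([NH₃]^2) / ([N₂] × [H₂]^3) = 5.34
[H₂]^3 = (product terms)/(Kc · other reactant terms) = 4.7524 / (5.34 · 0.62) = 1.4354
[H₂] = (1.4354)^(1/3) = 1.1280 M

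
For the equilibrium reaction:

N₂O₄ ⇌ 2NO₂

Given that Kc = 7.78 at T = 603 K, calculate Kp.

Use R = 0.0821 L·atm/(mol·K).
K_p = 385.1590

Δn = (moles gaseous products) − (moles gaseous reactants) = 1
T = 603 K; RT = 0.0821 × 603 = 49.5063
Kp = Kc·(RT)^Δn = 7.78 × (49.5063)^1 = 7.78 × 49.5063 = 385.1590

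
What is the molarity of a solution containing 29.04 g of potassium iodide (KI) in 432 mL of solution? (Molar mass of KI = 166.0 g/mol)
Moles of KI = 29.04 g ÷ 166.0 g/mol = 0.17494 mol
Volume = 432 mL = 0.432 L
Molarity = 0.17494 mol ÷ 0.432 L = 0.405 M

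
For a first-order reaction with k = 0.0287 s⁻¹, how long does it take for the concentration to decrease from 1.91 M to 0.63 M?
38.65 s

From ln[A] = ln[A]₀ - k·t: t = ln([A]₀/[A])/k = ln(1.91/0.63)/0.0287 = ln(3.0317)/0.0287 = 1.1091/0.0287 = 38.65 s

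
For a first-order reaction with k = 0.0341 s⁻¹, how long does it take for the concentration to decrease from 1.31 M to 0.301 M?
43.13 s

From ln[A] = ln[A]₀ - k·t: t = ln([A]₀/[A])/k = ln(1.31/0.301)/0.0341 = ln(4.3522)/0.0341 = 1.4707/0.0341 = 43.13 s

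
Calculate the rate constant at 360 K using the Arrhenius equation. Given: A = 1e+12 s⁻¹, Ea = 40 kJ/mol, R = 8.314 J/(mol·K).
1.57e+06 s⁻¹

k = A·exp(-Ea/(R·T)) = 1e+12·exp(-40000/(8.314·360)) = 1e+12·exp(-13.3643) = 1e+12·1.5702e-06 = 1.57e+06 s⁻¹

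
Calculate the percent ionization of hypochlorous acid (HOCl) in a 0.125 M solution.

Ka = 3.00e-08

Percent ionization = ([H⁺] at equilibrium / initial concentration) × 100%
Percent ionization = 0.049%

Let x = [H⁺]. Ka = x²/(C - x) ⇒ x² + (3.00e-08)x - (3.00e-08)(0.125) = 0. x = 6.1222e-05. Percent = (6.1222e-05/0.125) × 100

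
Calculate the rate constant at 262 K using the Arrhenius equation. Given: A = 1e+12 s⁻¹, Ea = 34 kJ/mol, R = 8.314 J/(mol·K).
1.66e+05 s⁻¹

k = A·exp(-Ea/(R·T)) = 1e+12·exp(-34000/(8.314·262)) = 1e+12·exp(-15.6087) = 1e+12·1.6642e-07 = 1.66e+05 s⁻¹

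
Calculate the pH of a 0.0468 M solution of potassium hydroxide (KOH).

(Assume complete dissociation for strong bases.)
pH = 12.67

[OH⁻] = 0.0468 M for strong base. pOH = -log[OH⁻] = 1.33, pH = 14 - pOH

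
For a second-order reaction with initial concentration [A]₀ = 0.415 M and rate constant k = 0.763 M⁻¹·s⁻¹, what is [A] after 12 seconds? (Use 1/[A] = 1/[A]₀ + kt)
0.0865 M

1/[A] = 1/[A]₀ + k·t = 1/0.415 + (0.763)·(12) = 2.4096 + 9.1560 = 11.5656
[A] = 1/11.5656 = 0.0865 M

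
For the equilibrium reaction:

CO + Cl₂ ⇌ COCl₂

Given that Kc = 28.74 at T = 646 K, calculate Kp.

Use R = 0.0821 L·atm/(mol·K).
K_p = 0.5419

Δn = (moles gaseous products) − (moles gaseous reactants) = -1
T = 646 K; RT = 0.0821 × 646 = 53.0366
Kp = Kc·(RT)^Δn = 28.74 × (53.0366)^-1 = 28.74 × 0.0188549 = 0.5419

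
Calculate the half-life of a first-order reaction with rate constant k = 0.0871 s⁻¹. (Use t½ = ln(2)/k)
7.96 s

t½ = ln(2)/k = 0.6931/0.0871 = 7.96 s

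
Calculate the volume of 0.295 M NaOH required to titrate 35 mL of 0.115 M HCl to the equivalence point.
V_{base} = 13.6 mL

At equivalence: moles acid = moles base.
moles HCl = 0.115 M × 0.035 L = 0.004025 mol
V_NaOH = 0.004025 mol ÷ 0.295 M = 0.01364 L = 13.6 mL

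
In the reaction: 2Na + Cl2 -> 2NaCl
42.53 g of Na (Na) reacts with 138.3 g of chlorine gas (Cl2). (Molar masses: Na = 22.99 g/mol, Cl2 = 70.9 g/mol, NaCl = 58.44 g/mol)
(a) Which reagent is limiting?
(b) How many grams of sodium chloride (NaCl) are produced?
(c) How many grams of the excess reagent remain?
(a) Na, (b) 108.1 g, (c) 72.72 g

Moles of Na = 42.53 g ÷ 22.99 g/mol = 1.84993 mol
Moles of Cl2 = 138.3 g ÷ 70.9 g/mol = 1.95063 mol
Moles ÷ coefficient: Na: 1.84993/2 = 0.925, Cl2: 1.95063/1 = 1.951
(a) Na has the smaller value, so Na is the limiting reagent.
(b) Moles of NaCl = 1.84993 mol Na × (2/2) = 1.84993 mol; mass = 1.84993 mol × 58.44 g/mol = 108.1 g
(c) Cl2 consumed = 1.84993 × (1/2) = 0.924967 mol; remaining = 1.95063 − 0.924967 = 1.02567 mol; mass = 1.02567 mol × 70.9 g/mol = 72.72 g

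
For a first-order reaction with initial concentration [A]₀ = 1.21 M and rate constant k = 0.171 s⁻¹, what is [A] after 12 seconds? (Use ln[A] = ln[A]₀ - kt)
0.1555 M

ln[A] = ln[A]₀ - k·t = ln(1.21) - (0.171)·(12) = 0.1906 - 2.0520 = -1.8614
[A] = e^(-1.8614) = 0.1555 M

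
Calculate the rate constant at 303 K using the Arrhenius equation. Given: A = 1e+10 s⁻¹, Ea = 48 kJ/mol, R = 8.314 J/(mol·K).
5.31e+01 s⁻¹

k = A·exp(-Ea/(R·T)) = 1e+10·exp(-48000/(8.314·303)) = 1e+10·exp(-19.0541) = 1e+10·5.3077e-09 = 5.31e+01 s⁻¹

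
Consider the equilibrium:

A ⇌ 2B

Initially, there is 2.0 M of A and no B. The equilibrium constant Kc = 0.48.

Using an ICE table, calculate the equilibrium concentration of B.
[B] = 0.867 M

ICE: [A] = 2.0 − x, [B] = 2x.
Kc = (2x)²/(2.0 − x) = 0.48 ⇒ 4x² + 0.48x − 0.96 = 0.
x = (−0.48 + √(0.48² + 4·4·0.96))/(2·4) = (−0.48 + √15.59)/8 = 0.43356.
[B] = 2x = 0.867 M.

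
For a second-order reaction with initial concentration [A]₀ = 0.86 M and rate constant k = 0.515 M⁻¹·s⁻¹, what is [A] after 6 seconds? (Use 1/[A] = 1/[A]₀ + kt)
0.2351 M

1/[A] = 1/[A]₀ + k·t = 1/0.86 + (0.515)·(6) = 1.1628 + 3.0900 = 4.2528
[A] = 1/4.2528 = 0.2351 M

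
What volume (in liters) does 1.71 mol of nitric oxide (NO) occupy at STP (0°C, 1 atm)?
At STP, 1 mol of gas occupies 22.4 L
Volume = 1.71 mol × 22.4 L/mol = 38.30 L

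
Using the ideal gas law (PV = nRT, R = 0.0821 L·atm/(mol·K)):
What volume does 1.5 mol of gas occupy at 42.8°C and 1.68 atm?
T = 42.8°C + 273.15 = 315.95 K
V = nRT/P = (1.5 × 0.0821 × 315.95) / 1.68
V = 23.16 L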